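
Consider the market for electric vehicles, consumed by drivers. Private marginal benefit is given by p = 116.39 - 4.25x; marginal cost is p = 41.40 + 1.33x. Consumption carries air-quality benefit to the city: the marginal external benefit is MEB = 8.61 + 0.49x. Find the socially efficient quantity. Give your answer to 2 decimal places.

Social marginal benefit = demand + MEB = 125.00 - 3.76x.
Set SMB = MC: 125.00 - 3.76x = 41.40 + 1.33x → x* = 16.4244.

x* = 16.42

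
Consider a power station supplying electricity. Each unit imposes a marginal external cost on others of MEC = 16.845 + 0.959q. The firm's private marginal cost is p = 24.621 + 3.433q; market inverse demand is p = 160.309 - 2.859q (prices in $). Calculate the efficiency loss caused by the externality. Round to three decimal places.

Market equilibrium (private): 24.621 + 3.433q = 160.309 - 2.859q → q_m = 21.5652.
Social marginal cost = private MC + MEC = 41.466 + 4.392q.
Set SMC = demand: 41.466 + 4.392q = 160.309 - 2.859q → q* = 16.3899.
Between q* and q_m the wedge SMC − demand runs linearly from 0 to MEC(q_m), so the loss is a triangle.
DWL = ½ × 5.1753 × 37.5260 = 97.1042.

DWL = $97.104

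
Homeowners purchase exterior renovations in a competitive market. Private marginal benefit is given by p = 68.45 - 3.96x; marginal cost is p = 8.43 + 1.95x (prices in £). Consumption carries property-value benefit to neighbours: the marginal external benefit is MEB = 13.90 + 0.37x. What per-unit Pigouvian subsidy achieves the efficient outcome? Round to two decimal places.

subsidy = £18.84 per unit

Social marginal benefit = demand + MEB = 82.35 - 3.59x.
Set SMB = MC: 82.35 - 3.59x = 8.43 + 1.95x → x* = 13.3430.
The Pigouvian subsidy equals MEB at x*: 13.90 + 0.37×13.3430 = 18.8369.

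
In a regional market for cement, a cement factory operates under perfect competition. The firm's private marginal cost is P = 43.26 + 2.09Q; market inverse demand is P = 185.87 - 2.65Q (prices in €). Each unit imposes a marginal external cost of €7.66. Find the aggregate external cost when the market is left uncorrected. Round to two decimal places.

€230.46

Market equilibrium (private): 43.26 + 2.09Q = 185.87 - 2.65Q → Q_m = 30.0865.
Total external cost = MEC × Q_m = 7.66 × 30.0865 = 230.4626.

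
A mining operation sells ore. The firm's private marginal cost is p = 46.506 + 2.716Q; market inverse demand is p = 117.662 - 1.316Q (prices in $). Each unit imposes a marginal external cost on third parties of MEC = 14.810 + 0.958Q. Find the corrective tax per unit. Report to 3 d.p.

tax = $25.628 per unit

Social marginal cost = private MC + MEC = 61.316 + 3.674Q.
Set SMC = demand: 61.316 + 3.674Q = 117.662 - 1.316Q → Q* = 11.2918.
The Pigouvian tax equals MEC at Q*: 14.810 + 0.958×11.2918 = 25.6275.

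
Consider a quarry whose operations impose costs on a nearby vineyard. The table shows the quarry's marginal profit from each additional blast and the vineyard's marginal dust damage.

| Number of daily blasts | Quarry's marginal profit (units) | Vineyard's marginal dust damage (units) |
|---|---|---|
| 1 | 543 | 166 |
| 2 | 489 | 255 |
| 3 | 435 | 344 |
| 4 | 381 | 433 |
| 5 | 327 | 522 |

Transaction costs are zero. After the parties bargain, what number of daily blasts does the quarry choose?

3

Bargaining reaches the level where marginal profit last exceeds marginal dust damage.
That holds through level 3 (435 ≥ 344) but not at 4 (381 < 433).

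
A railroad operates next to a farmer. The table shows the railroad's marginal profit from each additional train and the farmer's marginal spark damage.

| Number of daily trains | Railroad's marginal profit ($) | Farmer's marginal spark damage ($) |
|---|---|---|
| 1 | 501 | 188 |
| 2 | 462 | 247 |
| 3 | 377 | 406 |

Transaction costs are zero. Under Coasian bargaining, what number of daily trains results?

Bargaining reaches the level where marginal profit last exceeds marginal spark damage.
That holds through level 2 (462 ≥ 247) but not at 3 (377 < 406).

2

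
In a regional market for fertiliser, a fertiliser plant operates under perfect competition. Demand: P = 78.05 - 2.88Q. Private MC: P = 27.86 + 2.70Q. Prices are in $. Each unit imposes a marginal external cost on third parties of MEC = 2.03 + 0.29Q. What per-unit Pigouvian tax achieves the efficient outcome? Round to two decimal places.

Social marginal cost = private MC + MEC = 29.89 + 2.99Q.
Set SMC = demand: 29.89 + 2.99Q = 78.05 - 2.88Q → Q* = 8.2044.
The Pigouvian tax equals MEC at Q*: 2.03 + 0.29×8.2044 = 4.4093.

tax = $4.41 per unit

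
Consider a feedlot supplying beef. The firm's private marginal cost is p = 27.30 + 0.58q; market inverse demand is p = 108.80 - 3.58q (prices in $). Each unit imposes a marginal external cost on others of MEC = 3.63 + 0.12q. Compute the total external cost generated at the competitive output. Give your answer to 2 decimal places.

Market equilibrium (private): 27.30 + 0.58q = 108.80 - 3.58q → q_m = 19.5913.
Total external cost = ∫₀^{q_m} (3.63 + 0.12q) dq = 3.63×19.5913 + ½×0.12×19.5913² = 94.1456.

$94.15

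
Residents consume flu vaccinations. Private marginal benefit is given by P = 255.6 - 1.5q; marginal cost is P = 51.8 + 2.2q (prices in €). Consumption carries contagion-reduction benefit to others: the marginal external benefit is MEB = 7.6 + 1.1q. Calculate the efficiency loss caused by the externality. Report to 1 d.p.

DWL = €894.2

Market equilibrium (private): 51.8 + 2.2q = 255.6 - 1.5q → q_m = 55.0811.
Social marginal benefit = demand + MEB = 263.2 - 0.4q.
Set SMB = MC: 263.2 - 0.4q = 51.8 + 2.2q → q* = 81.3077.
Height of the DWL triangle at q_m is SMB(q_m) − MC(q_m) = MEB(q_m) = 68.1892.
DWL = ½ × 26.2266 × 68.1892 = 894.1854.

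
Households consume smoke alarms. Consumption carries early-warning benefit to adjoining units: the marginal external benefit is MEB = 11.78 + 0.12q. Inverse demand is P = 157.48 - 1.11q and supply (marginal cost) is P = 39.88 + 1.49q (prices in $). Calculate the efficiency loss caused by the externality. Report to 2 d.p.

DWL = $59.70

Market equilibrium (private): 39.88 + 1.49q = 157.48 - 1.11q → q_m = 45.2308.
Social marginal benefit = demand + MEB = 169.26 - 0.99q.
Set SMB = MC: 169.26 - 0.99q = 39.88 + 1.49q → q* = 52.1694.
Height of the DWL triangle at q_m is SMB(q_m) − MC(q_m) = MEB(q_m) = 17.2077.
DWL = ½ × 6.9386 × 17.2077 = 59.6987.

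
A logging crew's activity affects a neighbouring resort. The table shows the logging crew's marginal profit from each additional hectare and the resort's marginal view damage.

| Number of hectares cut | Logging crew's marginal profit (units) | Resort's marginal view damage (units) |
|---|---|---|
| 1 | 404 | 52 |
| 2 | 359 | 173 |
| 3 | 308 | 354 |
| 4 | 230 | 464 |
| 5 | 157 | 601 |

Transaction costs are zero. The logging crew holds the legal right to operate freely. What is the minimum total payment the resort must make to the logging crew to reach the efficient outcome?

Left alone the logging crew would choose level 5 (marginal profit stays positive).
Efficient level: k* = 2 (marginal profit ≥ marginal view damage through 2).
The resort must at least cover the logging crew's forgone profit from cutting 5→2: 308 + 230 + 157 = 695.

695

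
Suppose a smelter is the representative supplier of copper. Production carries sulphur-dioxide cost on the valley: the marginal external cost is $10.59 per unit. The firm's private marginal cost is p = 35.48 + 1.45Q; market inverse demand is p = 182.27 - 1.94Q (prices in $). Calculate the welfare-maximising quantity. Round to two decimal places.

Social marginal cost = private MC + MEC = 46.07 + 1.45Q.
Set SMC = demand: 46.07 + 1.45Q = 182.27 - 1.94Q → Q* = 40.1770.

Q* = 40.18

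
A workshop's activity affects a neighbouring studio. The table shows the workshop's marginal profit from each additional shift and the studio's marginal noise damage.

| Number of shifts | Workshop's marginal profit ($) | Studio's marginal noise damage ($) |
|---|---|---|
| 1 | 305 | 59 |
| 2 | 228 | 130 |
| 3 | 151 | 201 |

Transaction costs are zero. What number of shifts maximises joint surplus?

2

Bargaining reaches the level where marginal profit last exceeds marginal noise damage.
That holds through level 2 (228 ≥ 130) but not at 3 (151 < 201).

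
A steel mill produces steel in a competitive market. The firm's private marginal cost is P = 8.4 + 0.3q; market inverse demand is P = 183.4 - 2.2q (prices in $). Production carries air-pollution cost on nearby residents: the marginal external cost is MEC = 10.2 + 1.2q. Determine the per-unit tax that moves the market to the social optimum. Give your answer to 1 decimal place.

tax = $63.6 per unit

Social marginal cost = private MC + MEC = 18.6 + 1.5q.
Set SMC = demand: 18.6 + 1.5q = 183.4 - 2.2q → q* = 44.5405.
The Pigouvian tax equals MEC at q*: 10.2 + 1.2×44.5405 = 63.6486.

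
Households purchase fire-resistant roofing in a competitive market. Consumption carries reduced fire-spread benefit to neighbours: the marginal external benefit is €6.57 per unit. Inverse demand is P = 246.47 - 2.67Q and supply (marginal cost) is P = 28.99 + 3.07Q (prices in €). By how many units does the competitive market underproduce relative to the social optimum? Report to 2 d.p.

Market equilibrium (private): 28.99 + 3.07Q = 246.47 - 2.67Q → Q_m = 37.8885.
Social marginal benefit = demand + MEB = 253.04 - 2.67Q.
Set SMB = MC: 253.04 - 2.67Q = 28.99 + 3.07Q → Q* = 39.0331.
Gap = |37.8885 − 39.0331| = 1.1446.

1.14 units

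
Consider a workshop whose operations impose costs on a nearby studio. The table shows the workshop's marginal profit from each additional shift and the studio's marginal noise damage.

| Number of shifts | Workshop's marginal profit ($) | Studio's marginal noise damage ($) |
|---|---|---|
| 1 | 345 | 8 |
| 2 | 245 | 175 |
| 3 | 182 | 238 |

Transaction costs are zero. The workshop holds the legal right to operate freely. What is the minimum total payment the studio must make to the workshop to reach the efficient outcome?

$182

Left alone the workshop would choose level 3 (marginal profit stays positive).
Efficient level: k* = 2 (marginal profit ≥ marginal noise damage through 2).
The studio must at least cover the workshop's forgone profit from cutting 3→2: 182 = 182.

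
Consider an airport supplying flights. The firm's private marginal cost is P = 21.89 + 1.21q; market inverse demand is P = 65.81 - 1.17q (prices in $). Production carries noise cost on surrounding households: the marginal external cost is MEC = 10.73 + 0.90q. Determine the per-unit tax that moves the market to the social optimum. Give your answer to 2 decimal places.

tax = $19.84 per unit

Social marginal cost = private MC + MEC = 32.62 + 2.11q.
Set SMC = demand: 32.62 + 2.11q = 65.81 - 1.17q → q* = 10.1189.
The Pigouvian tax equals MEC at q*: 10.73 + 0.90×10.1189 = 19.8370.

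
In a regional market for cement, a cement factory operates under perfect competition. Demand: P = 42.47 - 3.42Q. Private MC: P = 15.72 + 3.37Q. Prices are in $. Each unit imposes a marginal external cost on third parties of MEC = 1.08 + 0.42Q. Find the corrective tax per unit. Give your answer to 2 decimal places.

tax = $2.58 per unit

Social marginal cost = private MC + MEC = 16.80 + 3.79Q.
Set SMC = demand: 16.80 + 3.79Q = 42.47 - 3.42Q → Q* = 3.5603.
The Pigouvian tax equals MEC at Q*: 1.08 + 0.42×3.5603 = 2.5753.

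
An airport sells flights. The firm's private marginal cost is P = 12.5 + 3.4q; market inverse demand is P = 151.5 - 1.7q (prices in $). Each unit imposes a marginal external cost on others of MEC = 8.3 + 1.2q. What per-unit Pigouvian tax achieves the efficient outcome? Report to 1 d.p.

tax = $33.2 per unit

Social marginal cost = private MC + MEC = 20.8 + 4.6q.
Set SMC = demand: 20.8 + 4.6q = 151.5 - 1.7q → q* = 20.7460.
The Pigouvian tax equals MEC at q*: 8.3 + 1.2×20.7460 = 33.1952.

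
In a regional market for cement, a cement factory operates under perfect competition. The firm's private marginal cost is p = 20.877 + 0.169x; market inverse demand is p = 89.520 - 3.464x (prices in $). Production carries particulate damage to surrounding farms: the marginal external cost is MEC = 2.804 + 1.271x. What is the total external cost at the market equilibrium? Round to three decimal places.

Market equilibrium (private): 20.877 + 0.169x = 89.520 - 3.464x → x_m = 18.8943.
Total external cost = ∫₀^{x_m} (2.804 + 1.271x) dx = 2.804×18.8943 + ½×1.271×18.8943² = 279.8497.

$279.850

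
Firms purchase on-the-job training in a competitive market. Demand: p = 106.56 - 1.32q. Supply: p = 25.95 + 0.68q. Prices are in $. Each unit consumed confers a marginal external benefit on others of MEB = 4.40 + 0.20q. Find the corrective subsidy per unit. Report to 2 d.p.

Social marginal benefit = demand + MEB = 110.96 - 1.12q.
Set SMB = MC: 110.96 - 1.12q = 25.95 + 0.68q → q* = 47.2278.
The Pigouvian subsidy equals MEB at q*: 4.40 + 0.20×47.2278 = 13.8456.

subsidy = $13.85 per unit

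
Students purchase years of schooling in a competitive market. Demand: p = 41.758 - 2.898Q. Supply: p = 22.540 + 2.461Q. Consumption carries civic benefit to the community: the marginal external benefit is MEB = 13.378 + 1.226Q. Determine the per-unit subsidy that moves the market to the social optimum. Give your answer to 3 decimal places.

subsidy = 23.047 per unit

Social marginal benefit = demand + MEB = 55.136 - 1.672Q.
Set SMB = MC: 55.136 - 1.672Q = 22.540 + 2.461Q → Q* = 7.8868.
The Pigouvian subsidy equals MEB at Q*: 13.378 + 1.226×7.8868 = 23.0472.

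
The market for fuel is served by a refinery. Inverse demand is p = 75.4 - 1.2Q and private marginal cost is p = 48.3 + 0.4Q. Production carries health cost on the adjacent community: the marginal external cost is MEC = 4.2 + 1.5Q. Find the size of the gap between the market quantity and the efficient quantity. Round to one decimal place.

Market equilibrium (private): 48.3 + 0.4Q = 75.4 - 1.2Q → Q_m = 16.9375.
Social marginal cost = private MC + MEC = 52.5 + 1.9Q.
Set SMC = demand: 52.5 + 1.9Q = 75.4 - 1.2Q → Q* = 7.3871.
Gap = |16.9375 − 7.3871| = 9.5504.

9.6 units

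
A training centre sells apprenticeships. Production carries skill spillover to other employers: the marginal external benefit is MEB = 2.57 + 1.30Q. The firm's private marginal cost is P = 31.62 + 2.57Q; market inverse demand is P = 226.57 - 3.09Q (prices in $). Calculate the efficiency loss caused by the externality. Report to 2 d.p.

DWL = $257.07

Market equilibrium (private): 31.62 + 2.57Q = 226.57 - 3.09Q → Q_m = 34.4435.
Social marginal cost = private MC − MEB = 29.05 + 1.27Q.
Set SMC = demand: 29.05 + 1.27Q = 226.57 - 3.09Q → Q* = 45.3028.
The welfare-loss triangle has base |Q_m − Q*| and height MEB(Q_m) (the vertical gap between SMC and demand is zero at Q* and MEB at Q_m).
DWL = ½ × 10.8593 × 47.3465 = 257.0749.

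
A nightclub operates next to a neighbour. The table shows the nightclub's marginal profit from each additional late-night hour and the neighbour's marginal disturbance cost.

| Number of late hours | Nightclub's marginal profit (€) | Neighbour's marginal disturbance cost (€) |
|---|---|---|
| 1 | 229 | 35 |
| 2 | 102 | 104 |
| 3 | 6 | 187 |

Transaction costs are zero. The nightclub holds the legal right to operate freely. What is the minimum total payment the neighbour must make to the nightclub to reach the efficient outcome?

Left alone the nightclub would choose level 3 (marginal profit stays positive).
Efficient level: k* = 1 (marginal profit ≥ marginal disturbance cost through 1).
The neighbour must at least cover the nightclub's forgone profit from cutting 3→1: 102 + 6 = 108.

€108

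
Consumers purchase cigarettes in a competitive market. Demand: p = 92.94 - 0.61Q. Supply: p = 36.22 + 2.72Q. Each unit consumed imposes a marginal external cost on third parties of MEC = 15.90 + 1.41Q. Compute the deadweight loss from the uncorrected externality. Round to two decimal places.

DWL = 168.07

Market equilibrium (private): 36.22 + 2.72Q = 92.94 - 0.61Q → Q_m = 17.0330.
Social marginal benefit = demand − MEC = 77.04 - 2.02Q.
Set SMB = MC: 77.04 - 2.02Q = 36.22 + 2.72Q → Q* = 8.6118.
The welfare-loss triangle has base |Q_m − Q*| and height MEC(Q_m) (the vertical gap between SMB and MC is zero at Q* and MEC at Q_m).
DWL = ½ × 8.4212 × 39.9166 = 168.0728.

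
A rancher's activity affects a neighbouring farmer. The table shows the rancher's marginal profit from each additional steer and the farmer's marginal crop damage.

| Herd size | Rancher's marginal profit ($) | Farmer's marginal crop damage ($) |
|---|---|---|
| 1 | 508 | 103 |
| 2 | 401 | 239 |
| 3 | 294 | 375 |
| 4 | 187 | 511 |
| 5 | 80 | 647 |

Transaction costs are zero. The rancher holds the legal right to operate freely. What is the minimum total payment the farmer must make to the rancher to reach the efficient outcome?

$561

Left alone the rancher would choose level 5 (marginal profit stays positive).
Efficient level: k* = 2 (marginal profit ≥ marginal crop damage through 2).
The farmer must at least cover the rancher's forgone profit from cutting 5→2: 294 + 187 + 80 = 561.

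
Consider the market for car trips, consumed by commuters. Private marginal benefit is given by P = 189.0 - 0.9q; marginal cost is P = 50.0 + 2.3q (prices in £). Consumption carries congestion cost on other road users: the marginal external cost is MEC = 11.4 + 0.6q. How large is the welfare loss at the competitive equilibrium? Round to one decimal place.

Market equilibrium (private): 50.0 + 2.3q = 189.0 - 0.9q → q_m = 43.4375.
Social marginal benefit = demand − MEC = 177.6 - 1.5q.
Set SMB = MC: 177.6 - 1.5q = 50.0 + 2.3q → q* = 33.5789.
Height of the DWL triangle at q_m is MC(q_m) − SMB(q_m) = MEC(q_m) = 37.4625.
DWL = ½ × 9.8586 × 37.4625 = 184.6639.

DWL = £184.7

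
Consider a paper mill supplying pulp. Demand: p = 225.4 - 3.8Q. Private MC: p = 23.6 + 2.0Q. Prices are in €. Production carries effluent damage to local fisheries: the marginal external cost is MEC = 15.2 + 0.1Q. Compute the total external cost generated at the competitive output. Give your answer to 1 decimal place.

€589.4

Market equilibrium (private): 23.6 + 2.0Q = 225.4 - 3.8Q → Q_m = 34.7931.
Total external cost = ∫₀^{Q_m} (15.2 + 0.1Q) dQ = 15.2×34.7931 + ½×0.1×34.7931² = 589.3831.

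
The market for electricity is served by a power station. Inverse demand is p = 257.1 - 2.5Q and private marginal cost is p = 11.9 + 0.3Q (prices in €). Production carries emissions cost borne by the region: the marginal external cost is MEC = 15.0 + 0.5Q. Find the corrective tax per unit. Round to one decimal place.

Social marginal cost = private MC + MEC = 26.9 + 0.8Q.
Set SMC = demand: 26.9 + 0.8Q = 257.1 - 2.5Q → Q* = 69.7576.
The Pigouvian tax equals MEC at Q*: 15.0 + 0.5×69.7576 = 49.8788.

tax = €49.9 per unit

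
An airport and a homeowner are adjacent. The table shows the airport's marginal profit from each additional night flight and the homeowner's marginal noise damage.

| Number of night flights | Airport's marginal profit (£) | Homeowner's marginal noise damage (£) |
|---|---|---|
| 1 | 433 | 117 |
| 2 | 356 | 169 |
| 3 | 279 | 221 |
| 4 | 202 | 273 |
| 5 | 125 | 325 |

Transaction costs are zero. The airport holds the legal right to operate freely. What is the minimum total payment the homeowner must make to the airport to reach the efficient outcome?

£327

Left alone the airport would choose level 5 (marginal profit stays positive).
Efficient level: k* = 3 (marginal profit ≥ marginal noise damage through 3).
The homeowner must at least cover the airport's forgone profit from cutting 5→3: 202 + 125 = 327.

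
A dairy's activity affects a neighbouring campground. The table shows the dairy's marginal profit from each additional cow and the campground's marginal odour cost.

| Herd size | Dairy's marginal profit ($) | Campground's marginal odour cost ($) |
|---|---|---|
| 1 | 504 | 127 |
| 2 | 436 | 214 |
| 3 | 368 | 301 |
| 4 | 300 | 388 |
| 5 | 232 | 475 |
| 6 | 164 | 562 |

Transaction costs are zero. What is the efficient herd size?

Bargaining reaches the level where marginal profit last exceeds marginal odour cost.
That holds through level 3 (368 ≥ 301) but not at 4 (300 < 388).

3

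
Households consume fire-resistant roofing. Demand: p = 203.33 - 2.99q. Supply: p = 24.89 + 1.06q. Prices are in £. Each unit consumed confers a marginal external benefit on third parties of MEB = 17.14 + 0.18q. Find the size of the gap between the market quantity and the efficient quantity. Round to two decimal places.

Market equilibrium (private): 24.89 + 1.06q = 203.33 - 2.99q → q_m = 44.0593.
Social marginal benefit = demand + MEB = 220.47 - 2.81q.
Set SMB = MC: 220.47 - 2.81q = 24.89 + 1.06q → q* = 50.5375.
Gap = |44.0593 − 50.5375| = 6.4782.

6.48 units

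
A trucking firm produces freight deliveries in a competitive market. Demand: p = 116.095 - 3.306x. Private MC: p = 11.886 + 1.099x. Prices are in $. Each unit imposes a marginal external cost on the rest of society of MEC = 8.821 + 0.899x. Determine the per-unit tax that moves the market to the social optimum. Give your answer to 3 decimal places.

tax = $24.989 per unit

Social marginal cost = private MC + MEC = 20.707 + 1.998x.
Set SMC = demand: 20.707 + 1.998x = 116.095 - 3.306x → x* = 17.9842.
The Pigouvian tax equals MEC at x*: 8.821 + 0.899×17.9842 = 24.9888.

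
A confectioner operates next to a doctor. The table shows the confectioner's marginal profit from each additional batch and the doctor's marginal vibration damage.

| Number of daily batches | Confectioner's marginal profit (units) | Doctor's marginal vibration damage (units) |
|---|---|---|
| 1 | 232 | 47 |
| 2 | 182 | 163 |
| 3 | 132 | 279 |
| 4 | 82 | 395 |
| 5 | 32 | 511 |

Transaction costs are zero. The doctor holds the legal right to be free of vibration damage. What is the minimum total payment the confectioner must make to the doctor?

210

Efficient level: marginal profit ≥ marginal vibration damage through level 2, so k* = 2.
With the doctor holding the right, the confectioner must at least compensate total damage at k*: 47 + 163 = 210.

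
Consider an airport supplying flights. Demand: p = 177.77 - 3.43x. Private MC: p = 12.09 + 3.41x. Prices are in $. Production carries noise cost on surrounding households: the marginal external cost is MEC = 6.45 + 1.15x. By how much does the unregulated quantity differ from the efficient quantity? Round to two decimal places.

Market equilibrium (private): 12.09 + 3.41x = 177.77 - 3.43x → x_m = 24.2222.
Social marginal cost = private MC + MEC = 18.54 + 4.56x.
Set SMC = demand: 18.54 + 4.56x = 177.77 - 3.43x → x* = 19.9287.
Gap = |24.2222 − 19.9287| = 4.2935.

4.29 units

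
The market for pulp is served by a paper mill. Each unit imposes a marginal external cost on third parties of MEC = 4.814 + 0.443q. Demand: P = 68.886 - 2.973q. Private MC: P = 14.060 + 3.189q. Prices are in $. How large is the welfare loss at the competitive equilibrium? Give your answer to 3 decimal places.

Market equilibrium (private): 14.060 + 3.189q = 68.886 - 2.973q → q_m = 8.8974.
Social marginal cost = private MC + MEC = 18.874 + 3.632q.
Set SMC = demand: 18.874 + 3.632q = 68.886 - 2.973q → q* = 7.5718.
The welfare-loss triangle has base |q_m − q*| and height MEC(q_m) (the vertical gap between SMC and demand is zero at q* and MEC at q_m).
DWL = ½ × 1.3256 × 8.7556 = 5.8032.

DWL = $5.803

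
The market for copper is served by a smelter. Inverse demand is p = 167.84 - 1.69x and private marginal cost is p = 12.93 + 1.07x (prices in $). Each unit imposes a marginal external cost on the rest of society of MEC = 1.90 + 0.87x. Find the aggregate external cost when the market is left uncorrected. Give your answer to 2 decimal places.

$1476.99

Market equilibrium (private): 12.93 + 1.07x = 167.84 - 1.69x → x_m = 56.1268.
Total external cost = ∫₀^{x_m} (1.90 + 0.87x) dx = 1.90×56.1268 + ½×0.87×56.1268² = 1476.9856.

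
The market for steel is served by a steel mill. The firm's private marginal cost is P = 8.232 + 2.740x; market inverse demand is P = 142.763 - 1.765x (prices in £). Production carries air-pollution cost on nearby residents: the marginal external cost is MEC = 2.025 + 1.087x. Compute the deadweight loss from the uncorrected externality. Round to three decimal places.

DWL = £106.336

Market equilibrium (private): 8.232 + 2.740x = 142.763 - 1.765x → x_m = 29.8626.
Social marginal cost = private MC + MEC = 10.257 + 3.827x.
Set SMC = demand: 10.257 + 3.827x = 142.763 - 1.765x → x* = 23.6956.
Between x* and x_m the wedge SMC − demand runs linearly from 0 to MEC(x_m), so the loss is a triangle.
DWL = ½ × 6.1670 × 34.4856 = 106.3363.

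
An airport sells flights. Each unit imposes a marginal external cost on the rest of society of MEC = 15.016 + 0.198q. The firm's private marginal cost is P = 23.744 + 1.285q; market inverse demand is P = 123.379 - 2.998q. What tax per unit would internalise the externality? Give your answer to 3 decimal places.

Social marginal cost = private MC + MEC = 38.760 + 1.483q.
Set SMC = demand: 38.760 + 1.483q = 123.379 - 2.998q → q* = 18.8840.
The Pigouvian tax equals MEC at q*: 15.016 + 0.198×18.8840 = 18.7550.

tax = 18.755 per unit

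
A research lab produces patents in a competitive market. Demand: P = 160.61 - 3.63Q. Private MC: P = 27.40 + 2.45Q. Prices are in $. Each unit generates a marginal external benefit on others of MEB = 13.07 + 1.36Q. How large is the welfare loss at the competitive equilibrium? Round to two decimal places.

DWL = $194.66

Market equilibrium (private): 27.40 + 2.45Q = 160.61 - 3.63Q → Q_m = 21.9095.
Social marginal cost = private MC − MEB = 14.33 + 1.09Q.
Set SMC = demand: 14.33 + 1.09Q = 160.61 - 3.63Q → Q* = 30.9915.
Height of the DWL triangle at Q_m is demand(Q_m) − SMC(Q_m) = MEB(Q_m) = 42.8670.
DWL = ½ × 9.0820 × 42.8670 = 194.6590.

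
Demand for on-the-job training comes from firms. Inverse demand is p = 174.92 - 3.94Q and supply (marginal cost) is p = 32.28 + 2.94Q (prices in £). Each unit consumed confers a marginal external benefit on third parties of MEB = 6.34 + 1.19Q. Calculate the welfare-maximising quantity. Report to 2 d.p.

Q* = 26.18

Social marginal benefit = demand + MEB = 181.26 - 2.75Q.
Set SMB = MC: 181.26 - 2.75Q = 32.28 + 2.94Q → Q* = 26.1828.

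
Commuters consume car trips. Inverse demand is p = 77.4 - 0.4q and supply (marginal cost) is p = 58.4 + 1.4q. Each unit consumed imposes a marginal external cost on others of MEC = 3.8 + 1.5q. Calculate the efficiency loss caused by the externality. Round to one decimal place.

DWL = 58.4

Market equilibrium (private): 58.4 + 1.4q = 77.4 - 0.4q → q_m = 10.5556.
Social marginal benefit = demand − MEC = 73.6 - 1.9q.
Set SMB = MC: 73.6 - 1.9q = 58.4 + 1.4q → q* = 4.6061.
Height of the DWL triangle at q_m is MC(q_m) − SMB(q_m) = MEC(q_m) = 19.6333.
DWL = ½ × 5.9495 × 19.6333 = 58.4042.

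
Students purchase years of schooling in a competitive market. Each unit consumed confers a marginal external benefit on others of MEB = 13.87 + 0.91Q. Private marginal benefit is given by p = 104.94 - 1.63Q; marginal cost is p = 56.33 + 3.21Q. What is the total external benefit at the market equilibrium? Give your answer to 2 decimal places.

Market equilibrium (private): 56.33 + 3.21Q = 104.94 - 1.63Q → Q_m = 10.0434.
Total external benefit = ∫₀^{Q_m} (13.87 + 0.91Q) dQ = 13.87×10.0434 + ½×0.91×10.0434² = 185.1978.

185.20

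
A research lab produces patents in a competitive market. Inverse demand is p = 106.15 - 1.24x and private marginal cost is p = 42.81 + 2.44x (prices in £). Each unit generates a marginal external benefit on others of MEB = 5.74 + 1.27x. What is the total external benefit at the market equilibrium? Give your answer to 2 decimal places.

£286.92

Market equilibrium (private): 42.81 + 2.44x = 106.15 - 1.24x → x_m = 17.2120.
Total external benefit = ∫₀^{x_m} (5.74 + 1.27x) dx = 5.74×17.2120 + ½×1.27×17.2120² = 286.9175.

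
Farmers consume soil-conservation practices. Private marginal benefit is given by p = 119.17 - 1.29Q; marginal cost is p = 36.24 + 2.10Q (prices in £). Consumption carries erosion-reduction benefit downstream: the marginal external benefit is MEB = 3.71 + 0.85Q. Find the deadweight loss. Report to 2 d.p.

DWL = £118.19

Market equilibrium (private): 36.24 + 2.10Q = 119.17 - 1.29Q → Q_m = 24.4631.
Social marginal benefit = demand + MEB = 122.88 - 0.44Q.
Set SMB = MC: 122.88 - 0.44Q = 36.24 + 2.10Q → Q* = 34.1102.
Between Q* and Q_m the wedge SMB − MC runs linearly from 0 to MEB(Q_m), so the loss is a triangle.
DWL = ½ × 9.6471 × 24.5037 = 118.1948.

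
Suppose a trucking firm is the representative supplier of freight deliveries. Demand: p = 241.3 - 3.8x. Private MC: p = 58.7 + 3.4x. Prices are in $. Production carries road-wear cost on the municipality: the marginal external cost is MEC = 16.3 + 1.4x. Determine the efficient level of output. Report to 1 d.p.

Social marginal cost = private MC + MEC = 75.0 + 4.8x.
Set SMC = demand: 75.0 + 4.8x = 241.3 - 3.8x → x* = 19.3372.

x* = 19.3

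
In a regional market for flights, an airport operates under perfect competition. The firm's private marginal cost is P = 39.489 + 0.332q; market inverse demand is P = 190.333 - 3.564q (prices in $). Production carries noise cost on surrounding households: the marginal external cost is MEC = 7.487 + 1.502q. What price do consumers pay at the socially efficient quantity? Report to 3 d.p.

Social marginal cost = private MC + MEC = 46.976 + 1.834q.
Set SMC = demand: 46.976 + 1.834q = 190.333 - 3.564q → q* = 26.5574.
Consumer price on the demand curve at q*: 190.333 − 3.564×26.5574 = 95.6824.

P = $95.682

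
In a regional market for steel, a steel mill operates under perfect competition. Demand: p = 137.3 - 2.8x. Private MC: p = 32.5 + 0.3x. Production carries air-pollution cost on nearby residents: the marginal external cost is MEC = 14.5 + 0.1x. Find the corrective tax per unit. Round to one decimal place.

Social marginal cost = private MC + MEC = 47.0 + 0.4x.
Set SMC = demand: 47.0 + 0.4x = 137.3 - 2.8x → x* = 28.2188.
The Pigouvian tax equals MEC at x*: 14.5 + 0.1×28.2188 = 17.3219.

tax = 17.3 per unit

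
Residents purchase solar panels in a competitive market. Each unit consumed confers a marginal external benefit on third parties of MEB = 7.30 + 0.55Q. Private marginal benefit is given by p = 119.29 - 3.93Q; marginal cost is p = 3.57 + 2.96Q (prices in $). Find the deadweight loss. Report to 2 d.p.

DWL = $21.57

Market equilibrium (private): 3.57 + 2.96Q = 119.29 - 3.93Q → Q_m = 16.7954.
Social marginal benefit = demand + MEB = 126.59 - 3.38Q.
Set SMB = MC: 126.59 - 3.38Q = 3.57 + 2.96Q → Q* = 19.4038.
Between Q* and Q_m the wedge SMB − MC runs linearly from 0 to MEB(Q_m), so the loss is a triangle.
DWL = ½ × 2.6084 × 16.5374 = 21.5681.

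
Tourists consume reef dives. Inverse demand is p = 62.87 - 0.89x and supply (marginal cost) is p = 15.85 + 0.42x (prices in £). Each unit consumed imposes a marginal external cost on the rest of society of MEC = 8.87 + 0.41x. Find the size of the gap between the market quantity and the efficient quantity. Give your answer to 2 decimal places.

Market equilibrium (private): 15.85 + 0.42x = 62.87 - 0.89x → x_m = 35.8931.
Social marginal benefit = demand − MEC = 54.00 - 1.30x.
Set SMB = MC: 54.00 - 1.30x = 15.85 + 0.42x → x* = 22.1802.
Gap = |35.8931 − 22.1802| = 13.7129.

13.71 units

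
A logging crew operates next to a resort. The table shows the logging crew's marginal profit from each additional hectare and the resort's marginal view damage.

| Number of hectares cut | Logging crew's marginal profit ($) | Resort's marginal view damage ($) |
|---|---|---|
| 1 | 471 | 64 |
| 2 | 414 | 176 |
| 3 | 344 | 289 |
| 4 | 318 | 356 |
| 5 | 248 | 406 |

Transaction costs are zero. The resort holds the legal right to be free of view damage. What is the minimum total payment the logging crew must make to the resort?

$529

Efficient level: marginal profit ≥ marginal view damage through level 3, so k* = 3.
With the resort holding the right, the logging crew must at least compensate total damage at k*: 64 + 176 + 289 = 529.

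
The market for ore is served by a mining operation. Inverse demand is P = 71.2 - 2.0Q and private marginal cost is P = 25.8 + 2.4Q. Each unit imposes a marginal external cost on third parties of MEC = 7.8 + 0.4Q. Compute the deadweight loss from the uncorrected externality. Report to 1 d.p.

Market equilibrium (private): 25.8 + 2.4Q = 71.2 - 2.0Q → Q_m = 10.3182.
Social marginal cost = private MC + MEC = 33.6 + 2.8Q.
Set SMC = demand: 33.6 + 2.8Q = 71.2 - 2.0Q → Q* = 7.8333.
Between Q* and Q_m the wedge SMC − demand runs linearly from 0 to MEC(Q_m), so the loss is a triangle.
DWL = ½ × 2.4849 × 11.9273 = 14.8191.

DWL = 14.8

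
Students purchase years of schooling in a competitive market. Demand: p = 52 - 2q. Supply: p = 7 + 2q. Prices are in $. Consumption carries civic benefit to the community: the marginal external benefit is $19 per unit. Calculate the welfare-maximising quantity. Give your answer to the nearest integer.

q* = 16

Social marginal benefit = demand + MEB = 71 - 2q.
Set SMB = MC: 71 - 2q = 7 + 2q → q* = 16.0000.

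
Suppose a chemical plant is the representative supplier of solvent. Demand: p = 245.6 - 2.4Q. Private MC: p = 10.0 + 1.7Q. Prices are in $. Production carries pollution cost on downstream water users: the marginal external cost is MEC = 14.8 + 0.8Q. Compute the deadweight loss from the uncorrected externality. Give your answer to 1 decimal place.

Market equilibrium (private): 10.0 + 1.7Q = 245.6 - 2.4Q → Q_m = 57.4634.
Social marginal cost = private MC + MEC = 24.8 + 2.5Q.
Set SMC = demand: 24.8 + 2.5Q = 245.6 - 2.4Q → Q* = 45.0612.
The welfare-loss triangle has base |Q_m − Q*| and height MEC(Q_m) (the vertical gap between SMC and demand is zero at Q* and MEC at Q_m).
DWL = ½ × 12.4022 × 60.7707 = 376.8452.

DWL = $376.8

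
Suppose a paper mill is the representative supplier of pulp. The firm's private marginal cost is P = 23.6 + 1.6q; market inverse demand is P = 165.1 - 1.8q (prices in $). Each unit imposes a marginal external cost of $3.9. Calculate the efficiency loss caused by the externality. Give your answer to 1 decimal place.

DWL = $2.2

Market equilibrium (private): 23.6 + 1.6q = 165.1 - 1.8q → q_m = 41.6176.
Social marginal cost = private MC + MEC = 27.5 + 1.6q.
Set SMC = demand: 27.5 + 1.6q = 165.1 - 1.8q → q* = 40.4706.
The welfare-loss triangle has base |q_m − q*| and height MEC(q_m) (the vertical gap between SMC and demand is zero at q* and MEC at q_m).
DWL = ½ × 1.1470 × 3.9000 = 2.2367.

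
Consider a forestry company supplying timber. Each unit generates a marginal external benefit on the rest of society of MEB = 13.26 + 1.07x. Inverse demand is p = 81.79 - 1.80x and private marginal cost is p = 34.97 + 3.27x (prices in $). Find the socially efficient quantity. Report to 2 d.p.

Social marginal cost = private MC − MEB = 21.71 + 2.20x.
Set SMC = demand: 21.71 + 2.20x = 81.79 - 1.80x → x* = 15.0200.

x* = 15.02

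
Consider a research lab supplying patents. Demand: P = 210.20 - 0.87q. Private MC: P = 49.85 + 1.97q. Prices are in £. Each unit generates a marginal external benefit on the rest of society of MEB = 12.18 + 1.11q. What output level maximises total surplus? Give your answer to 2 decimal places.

q* = 99.73

Social marginal cost = private MC − MEB = 37.67 + 0.86q.
Set SMC = demand: 37.67 + 0.86q = 210.20 - 0.87q → q* = 99.7283.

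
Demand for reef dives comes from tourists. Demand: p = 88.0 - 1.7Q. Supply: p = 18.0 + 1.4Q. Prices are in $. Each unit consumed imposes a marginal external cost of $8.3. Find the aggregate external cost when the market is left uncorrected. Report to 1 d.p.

Market equilibrium (private): 18.0 + 1.4Q = 88.0 - 1.7Q → Q_m = 22.5806.
Total external cost = MEC × Q_m = 8.3 × 22.5806 = 187.4190.

$187.4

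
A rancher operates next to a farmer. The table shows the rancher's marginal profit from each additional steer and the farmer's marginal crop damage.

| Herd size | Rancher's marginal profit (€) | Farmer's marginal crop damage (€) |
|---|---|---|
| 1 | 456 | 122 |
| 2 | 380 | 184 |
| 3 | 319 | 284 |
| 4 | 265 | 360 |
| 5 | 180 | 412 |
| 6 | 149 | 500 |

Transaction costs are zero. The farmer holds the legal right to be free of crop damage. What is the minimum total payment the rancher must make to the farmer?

Efficient level: marginal profit ≥ marginal crop damage through level 3, so k* = 3.
With the farmer holding the right, the rancher must at least compensate total damage at k*: 122 + 184 + 284 = 590.

€590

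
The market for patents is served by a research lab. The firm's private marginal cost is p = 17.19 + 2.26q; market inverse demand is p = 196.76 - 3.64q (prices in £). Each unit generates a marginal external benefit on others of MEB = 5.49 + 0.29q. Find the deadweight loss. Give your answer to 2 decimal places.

Market equilibrium (private): 17.19 + 2.26q = 196.76 - 3.64q → q_m = 30.4356.
Social marginal cost = private MC − MEB = 11.70 + 1.97q.
Set SMC = demand: 11.70 + 1.97q = 196.76 - 3.64q → q* = 32.9875.
Height of the DWL triangle at q_m is demand(q_m) − SMC(q_m) = MEB(q_m) = 14.3163.
DWL = ½ × 2.5519 × 14.3163 = 18.2669.

DWL = £18.27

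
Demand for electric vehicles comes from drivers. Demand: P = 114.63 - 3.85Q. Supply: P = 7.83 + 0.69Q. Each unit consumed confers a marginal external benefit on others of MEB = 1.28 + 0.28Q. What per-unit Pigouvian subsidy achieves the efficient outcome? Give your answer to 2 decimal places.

subsidy = 8.38 per unit

Social marginal benefit = demand + MEB = 115.91 - 3.57Q.
Set SMB = MC: 115.91 - 3.57Q = 7.83 + 0.69Q → Q* = 25.3709.
The Pigouvian subsidy equals MEB at Q*: 1.28 + 0.28×25.3709 = 8.3839.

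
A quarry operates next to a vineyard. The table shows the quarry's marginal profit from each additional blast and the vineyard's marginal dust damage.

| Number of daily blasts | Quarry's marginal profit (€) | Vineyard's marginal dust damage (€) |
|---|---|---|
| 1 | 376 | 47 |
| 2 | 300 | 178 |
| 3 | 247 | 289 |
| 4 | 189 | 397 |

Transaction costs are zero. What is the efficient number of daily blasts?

2

Bargaining reaches the level where marginal profit last exceeds marginal dust damage.
That holds through level 2 (300 ≥ 178) but not at 3 (247 < 289).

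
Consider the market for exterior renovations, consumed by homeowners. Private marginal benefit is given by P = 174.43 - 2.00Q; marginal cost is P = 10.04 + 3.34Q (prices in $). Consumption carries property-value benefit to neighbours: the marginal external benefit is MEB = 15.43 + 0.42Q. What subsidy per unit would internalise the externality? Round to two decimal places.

Social marginal benefit = demand + MEB = 189.86 - 1.58Q.
Set SMB = MC: 189.86 - 1.58Q = 10.04 + 3.34Q → Q* = 36.5488.
The Pigouvian subsidy equals MEB at Q*: 15.43 + 0.42×36.5488 = 30.7805.

subsidy = $30.78 per unit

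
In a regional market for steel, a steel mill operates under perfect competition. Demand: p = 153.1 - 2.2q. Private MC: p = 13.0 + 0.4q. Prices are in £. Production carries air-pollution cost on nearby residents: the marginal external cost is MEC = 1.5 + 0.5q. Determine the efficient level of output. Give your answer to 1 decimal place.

q* = 44.7

Social marginal cost = private MC + MEC = 14.5 + 0.9q.
Set SMC = demand: 14.5 + 0.9q = 153.1 - 2.2q → q* = 44.7097.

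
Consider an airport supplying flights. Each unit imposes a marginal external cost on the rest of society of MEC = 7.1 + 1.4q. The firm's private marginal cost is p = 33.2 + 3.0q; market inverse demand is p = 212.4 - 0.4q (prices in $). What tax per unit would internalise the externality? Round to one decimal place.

Social marginal cost = private MC + MEC = 40.3 + 4.4q.
Set SMC = demand: 40.3 + 4.4q = 212.4 - 0.4q → q* = 35.8542.
The Pigouvian tax equals MEC at q*: 7.1 + 1.4×35.8542 = 57.2959.

tax = $57.3 per unit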